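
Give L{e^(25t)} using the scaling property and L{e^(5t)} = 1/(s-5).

Using L{f(at)} = (1/a)F(s/a) with a=5 and f(t) = e^(5t): L{e^(25t)} = (1/5) · 1/((s/5)-5) = (1/5) · 5/(s-25) = 1/(s-25)

Final answer: 1/(s-25)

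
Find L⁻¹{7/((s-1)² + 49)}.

Form: b/((s-a)² + b²) → e^(at)sin(bt). With a=1, b=7

Final answer: e^t·sin(7t)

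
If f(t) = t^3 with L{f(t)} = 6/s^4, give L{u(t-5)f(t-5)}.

Time shift theorem: L{u(t-a)f(t-a)} = e^(-as)F(s). Here a=5, F(s) = 6/s^4, so L{u(t-5)f(t-5)} = e^(-5s)·6/s^4

Final answer: e^(-5s)·6/s^4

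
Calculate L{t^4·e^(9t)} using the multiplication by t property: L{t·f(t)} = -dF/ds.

Using L{t^n·e^(at)} = n!/(s-a)^(n+1), L{t^4·e^(9t)} = 24/(s-9)^5

Final answer: 24/(s-9)^5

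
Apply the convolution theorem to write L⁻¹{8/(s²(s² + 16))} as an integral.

8/(s²(s² + 16)) = (1/s²)·(8/(s² + 16)) = L{t}·L{2·sin(4t)}. So f(t) = t*(2·sin(4t)) = ∫₀ᵗ 2τ·sin(4(t-τ)) dτ

Final answer: ∫₀ᵗ 2τ·sin(4(t-τ)) dτ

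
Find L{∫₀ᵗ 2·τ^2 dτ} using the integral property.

L{∫₀ᵗ f(τ)dτ} = F(s)/s with f(t) = 2t^2. F(s) = 4/s^3, so L{∫₀ᵗ 2·τ^2 dτ} = (4/s^3)/s = 4/s^4. (Check: ∫₀ᵗ 2·τ^2 dτ = 2t^3/3.)

Final answer: 4/s^4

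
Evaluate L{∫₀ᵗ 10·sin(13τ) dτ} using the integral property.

L{∫₀ᵗ f(τ)dτ} = F(s)/s with F(s) = 130/(s² + 169), so the result is (130/(s² + 169))/s = 130/(s(s² + 169))

Final answer: 130/(s(s² + 169))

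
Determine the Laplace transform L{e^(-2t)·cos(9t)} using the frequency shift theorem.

Frequency shift: L{e^(at)f(t)} = F(s-a). L{e^(-2t)·cos(9t)} = (s+2)/((s+2)² + 81)

Final answer: (s+2)/((s+2)² + 81)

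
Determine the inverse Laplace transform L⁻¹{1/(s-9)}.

L⁻¹{1/(s-a)} = e^(at), so L⁻¹{1/(s-9)} = e^(9t)

Final answer: e^(9t)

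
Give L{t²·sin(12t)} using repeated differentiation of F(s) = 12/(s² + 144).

F(s) = 12/(s² + 144). F'(s) = -24s/(s² + 144)². F''(s) = -24(144 - 3s²)/(s² + 144)³ = (72s² - 3456)/(s² + 144)³. So L{t²·sin(12t)} = (-1)² F''(s) = (72s² - 3456)/(s² + 144)³

Final answer: (72s² - 3456)/(s² + 144)³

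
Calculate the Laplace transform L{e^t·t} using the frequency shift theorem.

L{e^(at)·t^n} = n!/(s-a)^(n+1), so L{e^t·t} = 1/(s-1)^2

Final answer: 1/(s-1)^2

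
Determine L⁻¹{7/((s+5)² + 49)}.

Form: b/((s-a)² + b²) → e^(at)sin(bt). With a=-5, b=7

Final answer: e^(-5t)·sin(7t)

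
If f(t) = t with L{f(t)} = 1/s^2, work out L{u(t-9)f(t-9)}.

Time shift theorem: L{u(t-a)f(t-a)} = e^(-as)F(s). Here a=9, F(s) = 1/s^2, so L{u(t-9)f(t-9)} = e^(-9s)·1/s^2

Final answer: e^(-9s)·1/s^2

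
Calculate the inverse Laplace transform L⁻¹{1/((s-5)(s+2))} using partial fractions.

Decompose: A/(s-5) + B/(s+2). A = 1/7, B = -1/7. f(t) = (e^(5t) - e^(-2t))/7

Final answer: (e^(5t) - e^(-2t))/7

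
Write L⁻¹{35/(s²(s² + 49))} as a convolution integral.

35/(s²(s² + 49)) = (1/s²)·(35/(s² + 49)) = L{t}·L{5·sin(7t)}. So f(t) = t*(5·sin(7t)) = ∫₀ᵗ 5τ·sin(7(t-τ)) dτ

Final answer: ∫₀ᵗ 5τ·sin(7(t-τ)) dτ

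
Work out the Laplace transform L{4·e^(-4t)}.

L{e^(at)} = 1/(s-a), so L{e^(-4t)} = 1/(s+4). Then L{4·e^(-4t)} = 4/(s+4)

Final answer: 4/(s+4)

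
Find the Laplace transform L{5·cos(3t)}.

L{cos(ωt)} = s/(s² + ω²), so L{cos(3t)} = s/(s² + 9). Then L{5·cos(3t)} = 5·s/(s² + 9) = 5s/(s² + 9)

Final answer: 5s/(s² + 9)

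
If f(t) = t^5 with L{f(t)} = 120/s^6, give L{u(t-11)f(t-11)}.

Time shift theorem: L{u(t-a)f(t-a)} = e^(-as)F(s). Here a=11, F(s) = 120/s^6, so L{u(t-11)f(t-11)} = e^(-11s)·120/s^6

Final answer: e^(-11s)·120/s^6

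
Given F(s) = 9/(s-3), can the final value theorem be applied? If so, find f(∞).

sF(s) = 9s/(s-3) has a pole at s = 3 in the right half-plane. Theorem does NOT apply (unstable system; f(t) = 9·e^(3t) grows without bound).

Final answer: Not applicable (unstable)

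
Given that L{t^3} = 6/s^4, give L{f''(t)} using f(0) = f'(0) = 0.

L{f''(t)} = s²F(s) - sf(0) - f'(0) = s²·6/s^4 - 0 - 0 = 6/s^2

Final answer: 6/s^2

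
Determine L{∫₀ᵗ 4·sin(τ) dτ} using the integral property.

L{∫₀ᵗ f(τ)dτ} = F(s)/s with F(s) = 4/(s² + 1), so the result is (4/(s² + 1))/s = 4/(s(s² + 1))

Final answer: 4/(s(s² + 1))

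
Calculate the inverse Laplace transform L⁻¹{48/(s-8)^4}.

L⁻¹{n!/(s-a)^(n+1)} = t^n·e^(at) with n=3, a=8. So L⁻¹{6/(s-8)^4} = t^3·e^(8t), and L⁻¹{48/(s-8)^4} = (48/6)·t^3·e^(8t) = 8·t^3·e^(8t)

Final answer: 8·t^3·e^(8t)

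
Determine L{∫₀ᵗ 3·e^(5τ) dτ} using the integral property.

L{∫₀ᵗ f(τ)dτ} = F(s)/s with F(s) = 3/(s-5), so L{∫₀ᵗ 3·e^(5τ) dτ} = 3/(s(s-5))

Final answer: 3/(s(s-5))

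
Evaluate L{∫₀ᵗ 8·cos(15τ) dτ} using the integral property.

L{∫₀ᵗ f(τ)dτ} = F(s)/s with F(s) = 8s/(s² + 225), so the result is (8s/(s² + 225))/s = 8/(s² + 225)

Final answer: 8/(s² + 225)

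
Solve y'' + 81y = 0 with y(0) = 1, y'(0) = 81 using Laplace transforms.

L{y''} + 81L{y} = 0. s²Y - s - 81 + 81Y = 0. Y(s² + 81) = s + 81. Y = (s + 81)/(s² + 81). Inverting: y(t) = cos(9t) + 9sin(9t)

Final answer: y(t) = cos(9t) + 9sin(9t)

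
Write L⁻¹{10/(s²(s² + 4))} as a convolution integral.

10/(s²(s² + 4)) = (1/s²)·(10/(s² + 4)) = L{t}·L{5·sin(2t)}. So f(t) = t*(5·sin(2t)) = ∫₀ᵗ 5τ·sin(2(t-τ)) dτ

Final answer: ∫₀ᵗ 5τ·sin(2(t-τ)) dτ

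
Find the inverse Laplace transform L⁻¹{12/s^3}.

L⁻¹{n!/s^(n+1)} = t^n with n=2. So L⁻¹{2/s^3} = t^2, and L⁻¹{12/s^3} = (12/2)·t^2 = 6·t^2

Final answer: 6·t^2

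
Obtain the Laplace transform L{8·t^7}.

L{t^n} = n!/s^(n+1), so L{t^7} = 5040/s^8. Then L{8·t^7} = 8·5040/s^8 = 40320/s^8

Final answer: 40320/s^8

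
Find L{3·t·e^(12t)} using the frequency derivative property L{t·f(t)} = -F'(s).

L{e^(12t)} = 1/(s-12). By frequency derivative: L{t·e^(12t)} = -d/ds[1/(s-12)] = -(-1)/(s-12)² = 1/(s-12)². Then L{3·t·e^(12t)} = 3·1/(s-12)² = 3/(s-12)²

Final answer: 3/(s-12)²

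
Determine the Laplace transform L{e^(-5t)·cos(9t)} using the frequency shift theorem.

Frequency shift: L{e^(at)f(t)} = F(s-a). L{e^(-5t)·cos(9t)} = (s+5)/((s+5)² + 81)

Final answer: (s+5)/((s+5)² + 81)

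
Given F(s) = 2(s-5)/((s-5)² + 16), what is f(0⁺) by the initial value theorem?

f(0⁺) = lim_{s→∞} sF(s) = lim_{s→∞} 2s(s-5)/((s-5)² + 16) = 2

Final answer: 2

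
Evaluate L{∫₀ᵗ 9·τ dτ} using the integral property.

L{∫₀ᵗ f(τ)dτ} = F(s)/s with f(t) = 9t. F(s) = 9/s^2, so L{∫₀ᵗ 9·τ dτ} = (9/s^2)/s = 9/s^3. (Check: ∫₀ᵗ 9·τ dτ = 9t^2/2.)

Final answer: 9/s^3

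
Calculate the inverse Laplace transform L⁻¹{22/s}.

L⁻¹{c/s} = c, so L⁻¹{22/s} = 22

Final answer: 22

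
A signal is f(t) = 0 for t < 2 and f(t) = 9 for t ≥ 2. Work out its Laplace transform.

f(t) = 9·u(t-2). L{u(t-2)} = e^(-2s)/s, so L{f(t)} = 9·e^(-2s)/s

Final answer: 9·e^(-2s)/s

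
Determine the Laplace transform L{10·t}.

L{t^n} = n!/s^(n+1), so L{t} = 1/s^2. Then L{10·t} = 10·1/s^2 = 10/s^2

Final answer: 10/s^2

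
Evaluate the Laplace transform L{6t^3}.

L{6t^3} = 6 · L{t^3} = 6 · 6/s^4 = 36/s^4

Final answer: 36/s^4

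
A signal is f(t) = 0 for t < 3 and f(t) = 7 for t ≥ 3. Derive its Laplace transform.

f(t) = 7·u(t-3). L{u(t-3)} = e^(-3s)/s, so L{f(t)} = 7·e^(-3s)/s

Final answer: 7·e^(-3s)/s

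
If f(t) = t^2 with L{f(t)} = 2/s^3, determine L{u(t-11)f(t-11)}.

Time shift theorem: L{u(t-a)f(t-a)} = e^(-as)F(s). Here a=11, F(s) = 2/s^3, so L{u(t-11)f(t-11)} = e^(-11s)·2/s^3

Final answer: e^(-11s)·2/s^3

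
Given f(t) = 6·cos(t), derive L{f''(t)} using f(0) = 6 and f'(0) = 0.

F(s) = 6s/(s² + 1). L{f''(t)} = s²F(s) - sf(0) - f'(0) = 6s³/(s² + 1) - 6s = (6s³ - 6s(s² + 1))/(s² + 1) = -6s/(s² + 1)

Final answer: -6s/(s² + 1)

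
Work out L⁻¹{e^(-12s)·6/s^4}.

L⁻¹{6/s^4} = t^3. By the time shift theorem, L⁻¹{e^(-as)F(s)} = u(t-a)f(t-a) with a=12, so L⁻¹{e^(-12s)·6/s^4} = u(t-12)·(t-12)^3

Final answer: u(t-12)·(t-12)^3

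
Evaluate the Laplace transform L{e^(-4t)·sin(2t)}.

L{e^(at)·sin(ωt)} = ω/((s-a)² + ω²), so L{e^(-4t)·sin(2t)} = 2/((s+4)² + 4)

Final answer: 2/((s+4)² + 4)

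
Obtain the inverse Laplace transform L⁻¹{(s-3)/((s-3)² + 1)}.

Using frequency shift, L⁻¹{(s-3)/((s-3)² + 1)} = e^(3t)·cos(t)

Final answer: e^(3t)·cos(t)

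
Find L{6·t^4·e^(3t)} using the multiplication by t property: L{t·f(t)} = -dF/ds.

Using L{t^n·e^(at)} = n!/(s-a)^(n+1), L{t^4·e^(3t)} = 24/(s-3)^5, so L{6·t^4·e^(3t)} = 6·24/(s-3)^5 = 144/(s-3)^5

Final answer: 144/(s-3)^5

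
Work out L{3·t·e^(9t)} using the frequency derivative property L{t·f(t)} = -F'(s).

L{e^(9t)} = 1/(s-9). By frequency derivative: L{t·e^(9t)} = -d/ds[1/(s-9)] = -(-1)/(s-9)² = 1/(s-9)². Then L{3·t·e^(9t)} = 3·1/(s-9)² = 3/(s-9)²

Final answer: 3/(s-9)²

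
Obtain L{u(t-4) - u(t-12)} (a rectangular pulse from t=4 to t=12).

L{u(t-a)} = e^(-as)/s. L{u(t-4) - u(t-12)} = (e^(-4s) - e^(-12s))/s

Final answer: (e^(-4s) - e^(-12s))/s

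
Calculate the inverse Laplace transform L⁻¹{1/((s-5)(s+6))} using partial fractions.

Decompose: A/(s-5) + B/(s+6). A = 1/11, B = -1/11. f(t) = (e^(5t) - e^(-6t))/11

Final answer: (e^(5t) - e^(-6t))/11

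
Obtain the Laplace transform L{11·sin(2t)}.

L{sin(ωt)} = ω/(s² + ω²), so L{sin(2t)} = 2/(s² + 4). Then L{11·sin(2t)} = 11·2/(s² + 4) = 22/(s² + 4)

Final answer: 22/(s² + 4)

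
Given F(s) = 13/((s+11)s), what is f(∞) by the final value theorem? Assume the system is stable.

f(∞) = lim_{s→0} sF(s) = lim_{s→0} 13/(s+11) = 13/11

Final answer: 13/11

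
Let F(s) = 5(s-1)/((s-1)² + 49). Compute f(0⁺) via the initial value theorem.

f(0⁺) = lim_{s→∞} sF(s) = lim_{s→∞} 5s(s-1)/((s-1)² + 49) = 5

Final answer: 5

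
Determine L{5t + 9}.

L{5t + 9} = 5·L{t} + 9·L{1} = 5/s² + 9/s

Final answer: 5/s² + 9/s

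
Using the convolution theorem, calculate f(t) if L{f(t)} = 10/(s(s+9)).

10/(s(s+9)) = (10/s)·(1/(s+9)) = L{10}·L{e^(-9t)}. By convolution, f(t) = 10*e^(-9t) = ∫₀ᵗ 10·e^(-9τ) dτ = 10·(1 - e^(-9t))/9

Final answer: 10·(1 - e^(-9t))/9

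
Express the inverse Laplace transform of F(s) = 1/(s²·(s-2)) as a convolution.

1/(s²·(s-2)) = (1/s^2)·(1/(s-2)) = L{t}·L{e^(2t)}. So f(t) = t*e^(2t) = ∫₀ᵗ τ·e^(2(t-τ)) dτ

Final answer: ∫₀ᵗ τ·e^(2(t-τ)) dτ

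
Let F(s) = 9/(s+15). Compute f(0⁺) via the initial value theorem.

f(0⁺) = lim_{s→∞} s·9/(s+15) = lim_{s→∞} 9s/(s+15) = 9

Final answer: 9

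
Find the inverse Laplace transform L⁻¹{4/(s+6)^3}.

L⁻¹{n!/(s-a)^(n+1)} = t^n·e^(at) with n=2, a=-6. So L⁻¹{2/(s+6)^3} = t^2·e^(-6t), and L⁻¹{4/(s+6)^3} = (4/2)·t^2·e^(-6t) = 2·t^2·e^(-6t)

Final answer: 2·t^2·e^(-6t)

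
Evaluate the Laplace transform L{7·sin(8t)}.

L{sin(ωt)} = ω/(s² + ω²), so L{sin(8t)} = 8/(s² + 64). Then L{7·sin(8t)} = 7·8/(s² + 64) = 56/(s² + 64)

Final answer: 56/(s² + 64)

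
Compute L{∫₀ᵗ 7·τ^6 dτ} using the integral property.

L{∫₀ᵗ f(τ)dτ} = F(s)/s with f(t) = 7t^6. F(s) = 5040/s^7, so L{∫₀ᵗ 7·τ^6 dτ} = (5040/s^7)/s = 5040/s^8. (Check: ∫₀ᵗ 7·τ^6 dτ = 7t^7/7.)

Final answer: 5040/s^8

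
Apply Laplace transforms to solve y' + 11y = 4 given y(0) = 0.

sY + 11Y = 4/s. Y = 4/(s(s+11)). Partial fractions: Y = 4/11/s - 4/11/(s+11)

Final answer: y(t) = 4/11(1 - e^(-11t))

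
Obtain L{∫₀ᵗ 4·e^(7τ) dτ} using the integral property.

L{∫₀ᵗ f(τ)dτ} = F(s)/s with F(s) = 4/(s-7), so L{∫₀ᵗ 4·e^(7τ) dτ} = 4/(s(s-7))

Final answer: 4/(s(s-7))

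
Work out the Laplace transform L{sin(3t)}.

L{sin(ωt)} = ω/(s² + ω²), so L{sin(3t)} = 3/(s² + 9)

Final answer: 3/(s² + 9)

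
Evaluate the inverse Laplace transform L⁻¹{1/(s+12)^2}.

L⁻¹{n!/(s-a)^(n+1)} = t^n·e^(at), so L⁻¹{1/(s+12)^2} = t·e^(-12t)

Final answer: t·e^(-12t)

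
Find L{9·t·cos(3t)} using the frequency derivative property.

L{cos(3t)} = s/(s² + 9). Derivative: d/ds[s/(s² + 9)] = [(s² + 9) - s·2s]/(s² + 9)² = (9 - s²)/(s² + 9)². So L{t·cos(3t)} = -F'(s) = (s² - 9)/(s² + 9)². Then L{9·t·cos(3t)} = 9·(s² - 9)/(s² + 9)²

Final answer: 9·(s² - 9)/(s² + 9)²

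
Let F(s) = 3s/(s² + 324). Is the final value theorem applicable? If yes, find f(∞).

The final value theorem requires all poles of sF(s) in the left half-plane. sF(s) = 3s²/(s² + 324) has poles at s = ±18i (imaginary axis). Theorem does NOT apply (oscillatory system).

Final answer: Not applicable (oscillatory)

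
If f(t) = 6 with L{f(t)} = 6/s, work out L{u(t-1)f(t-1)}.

Time shift theorem: L{u(t-a)f(t-a)} = e^(-as)F(s). Here a=1, F(s) = 6/s, so L{u(t-1)f(t-1)} = e^(-s)·6/s

Final answer: e^(-s)·6/s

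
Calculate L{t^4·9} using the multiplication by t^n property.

L{9} = 9/s. d^1/ds^1[1/s] = -1/s². d^2/ds^2[1/s] = 2/s^3. d^3/ds^3[1/s] = -6/s^4. d^4/ds^4[1/s] = 24/s^5. So L{t^4} = (-1)^{4}·24/s^5 = 24/s^5. Then L{t^4·9} = 9·24/s^5 = 216/s^5

Final answer: 216/s^5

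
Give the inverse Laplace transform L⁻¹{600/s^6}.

L⁻¹{n!/s^(n+1)} = t^n with n=5. So L⁻¹{120/s^6} = t^5, and L⁻¹{600/s^6} = (600/120)·t^5 = 5·t^5

Final answer: 5·t^5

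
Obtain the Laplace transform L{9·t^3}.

L{t^n} = n!/s^(n+1), so L{t^3} = 6/s^4. Then L{9·t^3} = 9·6/s^4 = 54/s^4

Final answer: 54/s^4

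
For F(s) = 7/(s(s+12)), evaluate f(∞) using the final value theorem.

f(∞) = lim_{s→0} s·7/(s(s+12)) = lim_{s→0} 7/(s+12) = 7/12 = 7/12

Final answer: 7/12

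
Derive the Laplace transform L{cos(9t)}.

L{cos(ωt)} = s/(s² + ω²), so L{cos(9t)} = s/(s² + 81)

Final answer: s/(s² + 81)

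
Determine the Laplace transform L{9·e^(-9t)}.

L{e^(at)} = 1/(s-a), so L{e^(-9t)} = 1/(s+9). Then L{9·e^(-9t)} = 9/(s+9)

Final answer: 9/(s+9)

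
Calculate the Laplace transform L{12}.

L{12} = 12 · L{1} = 12/s

Final answer: 12/s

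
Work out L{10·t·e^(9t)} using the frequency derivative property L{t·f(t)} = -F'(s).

L{e^(9t)} = 1/(s-9). By frequency derivative: L{t·e^(9t)} = -d/ds[1/(s-9)] = -(-1)/(s-9)² = 1/(s-9)². Then L{10·t·e^(9t)} = 10·1/(s-9)² = 10/(s-9)²

Final answer: 10/(s-9)²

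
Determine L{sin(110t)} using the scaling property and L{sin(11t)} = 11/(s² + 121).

Using L{f(at)} = (1/a)F(s/a) with a=10: L{sin(110t)} = (1/10) · 11/((s/10)² + 121) = (1/10) · 11·100/(s² + 12100) = 110/(s² + 12100)

Final answer: 110/(s² + 12100)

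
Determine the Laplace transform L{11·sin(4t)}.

L{sin(ωt)} = ω/(s² + ω²), so L{sin(4t)} = 4/(s² + 16). Then L{11·sin(4t)} = 11·4/(s² + 16) = 44/(s² + 16)

Final answer: 44/(s² + 16)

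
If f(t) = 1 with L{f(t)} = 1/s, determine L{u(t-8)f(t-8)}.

Time shift theorem: L{u(t-a)f(t-a)} = e^(-as)F(s). Here a=8, F(s) = 1/s, so L{u(t-8)f(t-8)} = e^(-8s)·1/s

Final answer: e^(-8s)·1/s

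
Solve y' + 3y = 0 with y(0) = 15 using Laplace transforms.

L{y'} + 3L{y} = 0. sY - 15 + 3Y = 0. Y(s+3) = 15. Y = 15/(s+3)

Final answer: y(t) = 15e^(-3t)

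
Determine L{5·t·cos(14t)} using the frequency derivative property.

L{cos(14t)} = s/(s² + 196). Derivative: d/ds[s/(s² + 196)] = [(s² + 196) - s·2s]/(s² + 196)² = (196 - s²)/(s² + 196)². So L{t·cos(14t)} = -F'(s) = (s² - 196)/(s² + 196)². Then L{5·t·cos(14t)} = 5·(s² - 196)/(s² + 196)²

Final answer: 5·(s² - 196)/(s² + 196)²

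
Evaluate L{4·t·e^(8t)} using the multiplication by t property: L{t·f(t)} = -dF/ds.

Using L{t^n·e^(at)} = n!/(s-a)^(n+1), L{t·e^(8t)} = 1/(s-8)^2, so L{4·t·e^(8t)} = 4·1/(s-8)^2 = 4/(s-8)^2

Final answer: 4/(s-8)^2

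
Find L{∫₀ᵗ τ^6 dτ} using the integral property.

L{∫₀ᵗ f(τ)dτ} = F(s)/s with f(t) = t^6. F(s) = 720/s^7, so L{∫₀ᵗ τ^6 dτ} = (720/s^7)/s = 720/s^8. (Check: ∫₀ᵗ τ^6 dτ = t^7/7.)

Final answer: 720/s^8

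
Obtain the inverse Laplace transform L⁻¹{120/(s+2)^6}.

L⁻¹{n!/(s-a)^(n+1)} = t^n·e^(at), so L⁻¹{120/(s+2)^6} = t^5·e^(-2t)

Final answer: t^5·e^(-2t)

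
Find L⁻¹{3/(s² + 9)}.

This is the form c·a/(s² + a²) with a = 3. L⁻¹ = sin(3t)

Final answer: sin(3t)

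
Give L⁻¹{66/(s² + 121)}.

This is the form c·a/(s² + a²) with a = 11, c = 6. L⁻¹ = 6·sin(11t)

Final answer: 6·sin(11t)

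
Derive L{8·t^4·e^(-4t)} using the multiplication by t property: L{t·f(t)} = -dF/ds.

Using L{t^n·e^(at)} = n!/(s-a)^(n+1), L{t^4·e^(-4t)} = 24/(s+4)^5, so L{8·t^4·e^(-4t)} = 8·24/(s+4)^5 = 192/(s+4)^5

Final answer: 192/(s+4)^5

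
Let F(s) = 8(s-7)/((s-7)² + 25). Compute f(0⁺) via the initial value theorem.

f(0⁺) = lim_{s→∞} sF(s) = lim_{s→∞} 8s(s-7)/((s-7)² + 25) = 8

Final answer: 8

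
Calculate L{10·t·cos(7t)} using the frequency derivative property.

L{cos(7t)} = s/(s² + 49). Derivative: d/ds[s/(s² + 49)] = [(s² + 49) - s·2s]/(s² + 49)² = (49 - s²)/(s² + 49)². So L{t·cos(7t)} = -F'(s) = (s² - 49)/(s² + 49)². Then L{10·t·cos(7t)} = 10·(s² - 49)/(s² + 49)²

Final answer: 10·(s² - 49)/(s² + 49)²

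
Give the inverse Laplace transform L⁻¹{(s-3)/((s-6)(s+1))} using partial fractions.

Using partial fractions, f(t) = (3e^(6t) + 4e^(-t))/7

Final answer: (3e^(6t) + 4e^(-t))/7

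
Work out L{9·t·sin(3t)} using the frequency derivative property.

L{sin(3t)} = 3/(s² + 9). By L{t·f(t)} = -F'(s): -d/ds[3/(s² + 9)] = -(3)·(-2s)/(s² + 9)² = 6s/(s² + 9)². Then L{9·t·sin(3t)} = 9·6s/(s² + 9)² = 54s/(s² + 9)²

Final answer: 54s/(s² + 9)²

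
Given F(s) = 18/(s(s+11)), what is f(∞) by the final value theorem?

f(∞) = lim_{s→0} s·18/(s(s+11)) = lim_{s→0} 18/(s+11) = 18/11 = 18/11

Final answer: 18/11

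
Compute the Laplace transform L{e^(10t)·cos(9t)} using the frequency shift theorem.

Frequency shift: L{e^(at)f(t)} = F(s-a). L{e^(10t)·cos(9t)} = (s-10)/((s-10)² + 81)

Final answer: (s-10)/((s-10)² + 81)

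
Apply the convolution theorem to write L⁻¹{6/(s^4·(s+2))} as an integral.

6/(s^4·(s+2)) = (6/s^4)·(1/(s+2)) = L{t^3}·L{e^(-2t)}. So f(t) = t^3*e^(-2t) = ∫₀ᵗ τ^3·e^(-2(t-τ)) dτ

Final answer: ∫₀ᵗ τ^3·e^(-2(t-τ)) dτ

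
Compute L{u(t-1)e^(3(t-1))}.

u(t-a)f(t-a) with f(t)=e^(3t). L{e^(3t)} = 1/(s-3). By time shift: e^(-s)/(s-3)

Final answer: e^(-s)/(s-3)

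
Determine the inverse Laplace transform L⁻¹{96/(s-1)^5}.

L⁻¹{n!/(s-a)^(n+1)} = t^n·e^(at) with n=4, a=1. So L⁻¹{24/(s-1)^5} = t^4·e^t, and L⁻¹{96/(s-1)^5} = (96/24)·t^4·e^t = 4·t^4·e^t

Final answer: 4·t^4·e^t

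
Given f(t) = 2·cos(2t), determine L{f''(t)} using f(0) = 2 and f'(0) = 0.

F(s) = 2s/(s² + 4). L{f''(t)} = s²F(s) - sf(0) - f'(0) = 2s³/(s² + 4) - 2s = (2s³ - 2s(s² + 4))/(s² + 4) = -8s/(s² + 4)

Final answer: -8s/(s² + 4)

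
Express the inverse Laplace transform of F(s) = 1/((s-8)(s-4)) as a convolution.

1/((s-8)(s-4)) = (1/(s-8))·(1/(s-4)) = L{e^(8t)}·L{e^(4t)}. So f(t) = e^(8t)*e^(4t) = ∫₀ᵗ e^(8τ)·e^(4(t-τ)) dτ

Final answer: ∫₀ᵗ e^(8τ)·e^(4(t-τ)) dτ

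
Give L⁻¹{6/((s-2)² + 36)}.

Form: b/((s-a)² + b²) → e^(at)sin(bt). With a=2, b=6

Final answer: e^(2t)·sin(6t)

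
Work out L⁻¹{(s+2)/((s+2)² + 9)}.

Using frequency shift: L⁻¹{(s-a)/((s-a)² + b²)} = e^(at)cos(bt). Here a=-2, b=3

Final answer: e^(-2t)·cos(3t)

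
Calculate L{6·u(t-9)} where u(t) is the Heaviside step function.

L{u(t-a)} = e^(-as)/s. Here a=9, so L{u(t-9)} = e^(-9s)/s, and L{6·u(t-9)} = 6·e^(-9s)/s

Final answer: 6·e^(-9s)/s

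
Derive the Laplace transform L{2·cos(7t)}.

L{cos(ωt)} = s/(s² + ω²), so L{cos(7t)} = s/(s² + 49). Then L{2·cos(7t)} = 2·s/(s² + 49) = 2s/(s² + 49)

Final answer: 2s/(s² + 49)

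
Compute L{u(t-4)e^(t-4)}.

u(t-a)f(t-a) with f(t)=e^t. L{e^t} = 1/(s-1). By time shift: e^(-4s)/(s-1)

Final answer: e^(-4s)/(s-1)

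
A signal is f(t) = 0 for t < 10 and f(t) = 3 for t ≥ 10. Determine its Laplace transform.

f(t) = 3·u(t-10). L{u(t-10)} = e^(-10s)/s, so L{f(t)} = 3·e^(-10s)/s

Final answer: 3·e^(-10s)/s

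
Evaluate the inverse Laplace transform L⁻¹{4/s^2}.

L⁻¹{n!/s^(n+1)} = t^n with n=1. So L⁻¹{1/s^2} = t, and L⁻¹{4/s^2} = (4/1)·t = 4·t

Final answer: 4·t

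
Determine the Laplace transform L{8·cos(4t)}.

L{cos(ωt)} = s/(s² + ω²), so L{cos(4t)} = s/(s² + 16). Then L{8·cos(4t)} = 8·s/(s² + 16) = 8s/(s² + 16)

Final answer: 8s/(s² + 16)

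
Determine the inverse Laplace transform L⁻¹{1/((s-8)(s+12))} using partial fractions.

Decompose: A/(s-8) + B/(s+12). A = 1/20, B = -1/20. f(t) = (e^(8t) - e^(-12t))/20

Final answer: (e^(8t) - e^(-12t))/20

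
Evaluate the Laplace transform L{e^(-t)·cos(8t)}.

L{e^(at)·cos(ωt)} = (s-a)/((s-a)² + ω²), so L{e^(-t)·cos(8t)} = (s+1)/((s+1)² + 64)

Final answer: (s+1)/((s+1)² + 64)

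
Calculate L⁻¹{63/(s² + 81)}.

This is the form c·a/(s² + a²) with a = 9, c = 7. L⁻¹ = 7·sin(9t)

Final answer: 7·sin(9t)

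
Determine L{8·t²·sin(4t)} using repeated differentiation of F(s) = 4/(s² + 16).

F(s) = 4/(s² + 16). F'(s) = -8s/(s² + 16)². F''(s) = -8(16 - 3s²)/(s² + 16)³ = (24s² - 128)/(s² + 16)³. So L{t²·sin(4t)} = (-1)² F''(s) = (24s² - 128)/(s² + 16)³. Then L{8·t²·sin(4t)} = 8·(24s² - 128)/(s² + 16)³ = (192s² - 1024)/(s² + 16)³

Final answer: (192s² - 1024)/(s² + 16)³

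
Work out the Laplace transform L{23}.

L{23} = 23 · L{1} = 23/s

Final answer: 23/s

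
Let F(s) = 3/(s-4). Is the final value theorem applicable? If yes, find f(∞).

sF(s) = 3s/(s-4) has a pole at s = 4 in the right half-plane. Theorem does NOT apply (unstable system; f(t) = 3·e^(4t) grows without bound).

Final answer: Not applicable (unstable)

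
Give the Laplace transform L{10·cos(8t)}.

L{cos(ωt)} = s/(s² + ω²), so L{cos(8t)} = s/(s² + 64). Then L{10·cos(8t)} = 10·s/(s² + 64) = 10s/(s² + 64)

Final answer: 10s/(s² + 64)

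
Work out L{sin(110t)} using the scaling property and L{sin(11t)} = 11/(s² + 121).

Using L{f(at)} = (1/a)F(s/a) with a=10: L{sin(110t)} = (1/10) · 11/((s/10)² + 121) = (1/10) · 11·100/(s² + 12100) = 110/(s² + 12100)

Final answer: 110/(s² + 12100)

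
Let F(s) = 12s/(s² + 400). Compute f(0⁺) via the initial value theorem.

f(0⁺) = lim_{s→∞} s·12s/(s² + 400) = lim_{s→∞} 12s²/(s² + 400) = 12

Final answer: 12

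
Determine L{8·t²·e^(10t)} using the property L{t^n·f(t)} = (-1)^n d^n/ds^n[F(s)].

L{e^(10t)} = 1/(s-10). d/ds[1/(s-10)] = -1/(s-10)². d²/ds²[1/(s-10)] = 2/(s-10)³. So L{t²·e^(10t)} = (-1)² · 2/(s-10)³ = 2/(s-10)³. Then L{8·t²·e^(10t)} = 8·2/(s-10)³ = 16/(s-10)³

Final answer: 16/(s-10)³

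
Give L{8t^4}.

L{t^n} = n!/s^(n+1). So L{8t^4} = 8·4!/s^5 = 192/s^5

Final answer: 192/s^5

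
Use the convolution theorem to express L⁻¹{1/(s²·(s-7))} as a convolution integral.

1/(s²·(s-7)) = (1/s^2)·(1/(s-7)) = L{t}·L{e^(7t)}. So f(t) = t*e^(7t) = ∫₀ᵗ τ·e^(7(t-τ)) dτ

Final answer: ∫₀ᵗ τ·e^(7(t-τ)) dτ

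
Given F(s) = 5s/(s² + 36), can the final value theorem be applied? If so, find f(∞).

The final value theorem requires all poles of sF(s) in the left half-plane. sF(s) = 5s²/(s² + 36) has poles at s = ±6i (imaginary axis). Theorem does NOT apply (oscillatory system).

Final answer: Not applicable (oscillatory)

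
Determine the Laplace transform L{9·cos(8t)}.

L{cos(ωt)} = s/(s² + ω²), so L{cos(8t)} = s/(s² + 64). Then L{9·cos(8t)} = 9·s/(s² + 64) = 9s/(s² + 64)

Final answer: 9s/(s² + 64)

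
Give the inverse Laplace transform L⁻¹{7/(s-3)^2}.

L⁻¹{n!/(s-a)^(n+1)} = t^n·e^(at) with n=1, a=3. So L⁻¹{1/(s-3)^2} = t·e^(3t), and L⁻¹{7/(s-3)^2} = (7/1)·t·e^(3t) = 7·t·e^(3t)

Final answer: 7·t·e^(3t)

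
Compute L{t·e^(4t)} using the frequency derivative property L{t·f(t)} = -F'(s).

L{e^(4t)} = 1/(s-4). By frequency derivative: L{t·e^(4t)} = -d/ds[1/(s-4)] = -(-1)/(s-4)² = 1/(s-4)²

Final answer: 1/(s-4)²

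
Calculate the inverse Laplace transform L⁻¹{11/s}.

L⁻¹{c/s} = c, so L⁻¹{11/s} = 11

Final answer: 11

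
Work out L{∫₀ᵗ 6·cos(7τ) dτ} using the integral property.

L{∫₀ᵗ f(τ)dτ} = F(s)/s with F(s) = 6s/(s² + 49), so the result is (6s/(s² + 49))/s = 6/(s² + 49)

Final answer: 6/(s² + 49)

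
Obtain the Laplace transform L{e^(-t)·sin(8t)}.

L{e^(at)·sin(ωt)} = ω/((s-a)² + ω²), so L{e^(-t)·sin(8t)} = 8/((s+1)² + 64)

Final answer: 8/((s+1)² + 64)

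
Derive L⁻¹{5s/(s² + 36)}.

This is the form c·s/(s² + a²) with a = 6, c = 5. L⁻¹ = 5·cos(6t)

Final answer: 5·cos(6t)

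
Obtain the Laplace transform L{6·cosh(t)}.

L{cosh(ωt)} = s/(s² - ω²), so L{cosh(t)} = s/(s² - 1). Then L{6·cosh(t)} = 6·s/(s² - 1) = 6s/(s² - 1)

Final answer: 6s/(s² - 1)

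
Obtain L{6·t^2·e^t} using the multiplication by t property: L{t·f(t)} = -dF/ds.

Using L{t^n·e^(at)} = n!/(s-a)^(n+1), L{t^2·e^t} = 2/(s-1)^3, so L{6·t^2·e^t} = 6·2/(s-1)^3 = 12/(s-1)^3

Final answer: 12/(s-1)^3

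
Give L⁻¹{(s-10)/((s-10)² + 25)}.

Using frequency shift: L⁻¹{(s-a)/((s-a)² + b²)} = e^(at)cos(bt). Here a=10, b=5

Final answer: e^(10t)·cos(5t)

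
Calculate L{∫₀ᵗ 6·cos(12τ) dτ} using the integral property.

L{∫₀ᵗ f(τ)dτ} = F(s)/s with F(s) = 6s/(s² + 144), so the result is (6s/(s² + 144))/s = 6/(s² + 144)

Final answer: 6/(s² + 144)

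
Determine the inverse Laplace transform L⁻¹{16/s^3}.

L⁻¹{n!/s^(n+1)} = t^n with n=2. So L⁻¹{2/s^3} = t^2, and L⁻¹{16/s^3} = (16/2)·t^2 = 8·t^2

Final answer: 8·t^2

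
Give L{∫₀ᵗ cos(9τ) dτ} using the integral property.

L{∫₀ᵗ f(τ)dτ} = F(s)/s with F(s) = s/(s² + 81), so the result is (s/(s² + 81))/s = 1/(s² + 81)

Final answer: 1/(s² + 81)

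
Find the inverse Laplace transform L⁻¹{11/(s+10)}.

L⁻¹{1/(s-a)} = e^(at), so L⁻¹{1/(s+10)} = e^(-10t), and L⁻¹{11/(s+10)} = 11·e^(-10t)

Final answer: 11·e^(-10t)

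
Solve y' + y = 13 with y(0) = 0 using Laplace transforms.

sY + Y = 13/s. Y = 13/(s(s+1)). Partial fractions: Y = 13/s - 13/(s+1)

Final answer: y(t) = 13(1 - e^(-t))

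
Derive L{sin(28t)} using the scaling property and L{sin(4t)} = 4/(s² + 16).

Using L{f(at)} = (1/a)F(s/a) with a=7: L{sin(28t)} = (1/7) · 4/((s/7)² + 16) = (1/7) · 4·49/(s² + 784) = 28/(s² + 784)

Final answer: 28/(s² + 784)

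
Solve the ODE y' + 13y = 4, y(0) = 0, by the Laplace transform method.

sY + 13Y = 4/s. Y = 4/(s(s+13)). Partial fractions: Y = 4/13/s - 4/13/(s+13)

Final answer: y(t) = 4/13(1 - e^(-13t))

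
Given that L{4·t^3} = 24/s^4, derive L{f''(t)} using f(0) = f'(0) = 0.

L{f''(t)} = s²F(s) - sf(0) - f'(0) = s²·24/s^4 - 0 - 0 = 24/s^2

Final answer: 24/s^2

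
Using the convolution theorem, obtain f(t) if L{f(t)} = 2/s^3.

2/s^3 = (2/s)·(1/s^2) = L{2}·L{t}. By convolution, f(t) = 2*t = ∫₀ᵗ 2·τ dτ = 2·t²/2

Final answer: 2·t²/2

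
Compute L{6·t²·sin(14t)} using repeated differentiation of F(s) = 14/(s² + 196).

F(s) = 14/(s² + 196). F'(s) = -28s/(s² + 196)². F''(s) = -28(196 - 3s²)/(s² + 196)³ = (84s² - 5488)/(s² + 196)³. So L{t²·sin(14t)} = (-1)² F''(s) = (84s² - 5488)/(s² + 196)³. Then L{6·t²·sin(14t)} = 6·(84s² - 5488)/(s² + 196)³ = (504s² - 32928)/(s² + 196)³

Final answer: (504s² - 32928)/(s² + 196)³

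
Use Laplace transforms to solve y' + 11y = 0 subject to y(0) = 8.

L{y'} + 11L{y} = 0. sY - 8 + 11Y = 0. Y(s+11) = 8. Y = 8/(s+11)

Final answer: y(t) = 8e^(-11t)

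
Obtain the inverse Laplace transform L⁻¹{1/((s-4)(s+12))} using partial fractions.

Decompose: A/(s-4) + B/(s+12). A = 1/16, B = -1/16. f(t) = (e^(4t) - e^(-12t))/16

Final answer: (e^(4t) - e^(-12t))/16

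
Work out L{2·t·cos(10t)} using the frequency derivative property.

L{cos(10t)} = s/(s² + 100). Derivative: d/ds[s/(s² + 100)] = [(s² + 100) - s·2s]/(s² + 100)² = (100 - s²)/(s² + 100)². So L{t·cos(10t)} = -F'(s) = (s² - 100)/(s² + 100)². Then L{2·t·cos(10t)} = 2·(s² - 100)/(s² + 100)²

Final answer: 2·(s² - 100)/(s² + 100)²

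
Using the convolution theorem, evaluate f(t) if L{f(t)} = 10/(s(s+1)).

10/(s(s+1)) = (10/s)·(1/(s+1)) = L{10}·L{e^(-t)}. By convolution, f(t) = 10*e^(-t) = ∫₀ᵗ 10·e^(-τ) dτ = 10·(1 - e^(-t))/1

Final answer: 10·(1 - e^(-t))/1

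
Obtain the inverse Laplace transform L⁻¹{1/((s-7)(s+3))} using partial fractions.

Decompose: A/(s-7) + B/(s+3). A = 1/10, B = -1/10. f(t) = (e^(7t) - e^(-3t))/10

Final answer: (e^(7t) - e^(-3t))/10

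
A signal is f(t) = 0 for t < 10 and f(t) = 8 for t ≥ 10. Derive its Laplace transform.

f(t) = 8·u(t-10). L{u(t-10)} = e^(-10s)/s, so L{f(t)} = 8·e^(-10s)/s

Final answer: 8·e^(-10s)/s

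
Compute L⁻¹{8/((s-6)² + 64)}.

Form: b/((s-a)² + b²) → e^(at)sin(bt). With a=6, b=8

Final answer: e^(6t)·sin(8t)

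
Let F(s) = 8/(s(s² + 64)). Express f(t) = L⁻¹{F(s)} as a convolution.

8/(s(s² + 64)) = (1/s)·(8/(s² + 64)) = L{1}·L{sin(8t)}. So f(t) = 1*(sin(8t)) = ∫₀ᵗ sin(8τ) dτ

Final answer: ∫₀ᵗ sin(8τ) dτ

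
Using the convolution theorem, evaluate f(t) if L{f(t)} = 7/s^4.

7/s^4 = (7/s)·(1/s^3) = L{7}·L{t^2/2}. By convolution, f(t) = 7*t^2/2 = ∫₀ᵗ 7·τ^2/2 dτ = 7·t^3/6

Final answer: 7·t^3/6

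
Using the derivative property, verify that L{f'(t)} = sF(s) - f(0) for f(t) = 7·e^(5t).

f'(t) = 35e^(5t). Direct: L{f'(t)} = 35/(s-5). Property: s·7/(s-5) - 7 = (7s - 7(s-5))/(s-5) = 35/(s-5). ✓

Final answer: 35/(s-5)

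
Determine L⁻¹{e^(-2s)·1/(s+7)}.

L⁻¹{1/(s+7)} = e^(-7t). By the time shift theorem, L⁻¹{e^(-as)F(s)} = u(t-a)f(t-a) with a=2, so L⁻¹{e^(-2s)·1/(s+7)} = u(t-2)·e^(-7(t-2))

Final answer: u(t-2)·e^(-7(t-2))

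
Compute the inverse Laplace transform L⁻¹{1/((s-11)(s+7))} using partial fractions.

Decompose: A/(s-11) + B/(s+7). A = 1/18, B = -1/18. f(t) = (e^(11t) - e^(-7t))/18

Final answer: (e^(11t) - e^(-7t))/18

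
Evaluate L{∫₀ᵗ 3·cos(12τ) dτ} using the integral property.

L{∫₀ᵗ f(τ)dτ} = F(s)/s with F(s) = 3s/(s² + 144), so the result is (3s/(s² + 144))/s = 3/(s² + 144)

Final answer: 3/(s² + 144)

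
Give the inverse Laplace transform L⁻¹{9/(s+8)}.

L⁻¹{1/(s-a)} = e^(at), so L⁻¹{1/(s+8)} = e^(-8t), and L⁻¹{9/(s+8)} = 9·e^(-8t)

Final answer: 9·e^(-8t)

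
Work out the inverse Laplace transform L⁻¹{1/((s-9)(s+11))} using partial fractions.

Decompose: A/(s-9) + B/(s+11). A = 1/20, B = -1/20. f(t) = (e^(9t) - e^(-11t))/20

Final answer: (e^(9t) - e^(-11t))/20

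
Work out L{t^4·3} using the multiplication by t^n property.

L{3} = 3/s. d^1/ds^1[1/s] = -1/s². d^2/ds^2[1/s] = 2/s^3. d^3/ds^3[1/s] = -6/s^4. d^4/ds^4[1/s] = 24/s^5. So L{t^4} = (-1)^{4}·24/s^5 = 24/s^5. Then L{t^4·3} = 3·24/s^5 = 72/s^5

Final answer: 72/s^5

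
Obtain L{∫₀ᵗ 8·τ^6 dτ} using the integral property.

L{∫₀ᵗ f(τ)dτ} = F(s)/s with f(t) = 8t^6. F(s) = 5760/s^7, so L{∫₀ᵗ 8·τ^6 dτ} = (5760/s^7)/s = 5760/s^8. (Check: ∫₀ᵗ 8·τ^6 dτ = 8t^7/7.)

Final answer: 5760/s^8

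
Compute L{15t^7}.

L{t^n} = n!/s^(n+1). So L{15t^7} = 15·7!/s^8 = 75600/s^8

Final answer: 75600/s^8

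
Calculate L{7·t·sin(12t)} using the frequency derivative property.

L{sin(12t)} = 12/(s² + 144). By L{t·f(t)} = -F'(s): -d/ds[12/(s² + 144)] = -(12)·(-2s)/(s² + 144)² = 24s/(s² + 144)². Then L{7·t·sin(12t)} = 7·24s/(s² + 144)² = 168s/(s² + 144)²

Final answer: 168s/(s² + 144)²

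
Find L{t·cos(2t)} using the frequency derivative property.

L{cos(2t)} = s/(s² + 4). Derivative: d/ds[s/(s² + 4)] = [(s² + 4) - s·2s]/(s² + 4)² = (4 - s²)/(s² + 4)². So L{t·cos(2t)} = -F'(s) = (s² - 4)/(s² + 4)²

Final answer: (s² - 4)/(s² + 4)²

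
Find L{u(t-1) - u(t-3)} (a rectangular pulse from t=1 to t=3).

L{u(t-a)} = e^(-as)/s. L{u(t-1) - u(t-3)} = (e^(-s) - e^(-3s))/s

Final answer: (e^(-s) - e^(-3s))/s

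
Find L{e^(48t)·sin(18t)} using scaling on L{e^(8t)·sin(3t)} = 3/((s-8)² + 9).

Scaling with a=6: L{e^(48t)·sin(18t)} = (1/6) · 3/((s/6-8)² + 9). Simplifying: 18/((s-48)² + 324)

Final answer: 18/((s-48)² + 324)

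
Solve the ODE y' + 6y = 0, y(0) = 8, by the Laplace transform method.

L{y'} + 6L{y} = 0. sY - 8 + 6Y = 0. Y(s+6) = 8. Y = 8/(s+6)

Final answer: y(t) = 8e^(-6t)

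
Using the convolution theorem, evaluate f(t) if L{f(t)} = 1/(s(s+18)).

1/(s(s+18)) = (1/s)·(1/(s+18)) = L{1}·L{e^(-18t)}. By convolution, f(t) = 1*e^(-18t) = ∫₀ᵗ 1·e^(-18τ) dτ = (1 - e^(-18t))/18

Final answer: (1 - e^(-18t))/18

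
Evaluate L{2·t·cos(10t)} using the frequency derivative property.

L{cos(10t)} = s/(s² + 100). Derivative: d/ds[s/(s² + 100)] = [(s² + 100) - s·2s]/(s² + 100)² = (100 - s²)/(s² + 100)². So L{t·cos(10t)} = -F'(s) = (s² - 100)/(s² + 100)². Then L{2·t·cos(10t)} = 2·(s² - 100)/(s² + 100)²

Final answer: 2·(s² - 100)/(s² + 100)²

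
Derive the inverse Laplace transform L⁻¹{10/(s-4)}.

L⁻¹{1/(s-a)} = e^(at), so L⁻¹{1/(s-4)} = e^(4t), and L⁻¹{10/(s-4)} = 10·e^(4t)

Final answer: 10·e^(4t)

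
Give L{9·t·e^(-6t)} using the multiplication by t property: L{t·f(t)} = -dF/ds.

Using L{t^n·e^(at)} = n!/(s-a)^(n+1), L{t·e^(-6t)} = 1/(s+6)^2, so L{9·t·e^(-6t)} = 9·1/(s+6)^2 = 9/(s+6)^2

Final answer: 9/(s+6)^2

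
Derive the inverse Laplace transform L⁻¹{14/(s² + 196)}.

L⁻¹{14/(s² + 196)} = sin(14t)

Final answer: sin(14t)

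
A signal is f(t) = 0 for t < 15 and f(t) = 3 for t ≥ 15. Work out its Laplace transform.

f(t) = 3·u(t-15). L{u(t-15)} = e^(-15s)/s, so L{f(t)} = 3·e^(-15s)/s

Final answer: 3·e^(-15s)/s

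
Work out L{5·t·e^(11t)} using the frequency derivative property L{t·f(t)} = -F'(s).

L{e^(11t)} = 1/(s-11). By frequency derivative: L{t·e^(11t)} = -d/ds[1/(s-11)] = -(-1)/(s-11)² = 1/(s-11)². Then L{5·t·e^(11t)} = 5·1/(s-11)² = 5/(s-11)²

Final answer: 5/(s-11)²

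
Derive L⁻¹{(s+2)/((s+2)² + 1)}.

Using frequency shift: L⁻¹{(s-a)/((s-a)² + b²)} = e^(at)cos(bt). Here a=-2, b=1

Final answer: e^(-2t)·cos(t)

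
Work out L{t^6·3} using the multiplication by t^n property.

L{3} = 3/s. d^1/ds^1[1/s] = -1/s². d^2/ds^2[1/s] = 2/s^3. d^3/ds^3[1/s] = -6/s^4. d^4/ds^4[1/s] = 24/s^5. d^5/ds^5[1/s] = -120/s^6. d^6/ds^6[1/s] = 720/s^7. So L{t^6} = (-1)^{6}·720/s^7 = 720/s^7. Then L{t^6·3} = 3·720/s^7 = 2160/s^7

Final answer: 2160/s^7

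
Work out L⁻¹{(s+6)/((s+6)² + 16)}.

Using frequency shift: L⁻¹{(s-a)/((s-a)² + b²)} = e^(at)cos(bt). Here a=-6, b=4

Final answer: e^(-6t)·cos(4t)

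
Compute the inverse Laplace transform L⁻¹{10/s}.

L⁻¹{c/s} = c, so L⁻¹{10/s} = 10

Final answer: 10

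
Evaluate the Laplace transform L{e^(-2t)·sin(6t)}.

L{e^(at)·sin(ωt)} = ω/((s-a)² + ω²), so L{e^(-2t)·sin(6t)} = 6/((s+2)² + 36)

Final answer: 6/((s+2)² + 36)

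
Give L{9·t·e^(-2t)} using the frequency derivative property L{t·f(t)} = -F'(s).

L{e^(-2t)} = 1/(s+2). By frequency derivative: L{t·e^(-2t)} = -d/ds[1/(s+2)] = -(-1)/(s+2)² = 1/(s+2)². Then L{9·t·e^(-2t)} = 9·1/(s+2)² = 9/(s+2)²

Final answer: 9/(s+2)²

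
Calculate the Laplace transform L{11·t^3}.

L{t^n} = n!/s^(n+1), so L{t^3} = 6/s^4. Then L{11·t^3} = 11·6/s^4 = 66/s^4

Final answer: 66/s^4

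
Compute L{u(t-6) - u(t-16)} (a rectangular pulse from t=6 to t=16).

L{u(t-a)} = e^(-as)/s. L{u(t-6) - u(t-16)} = (e^(-6s) - e^(-16s))/s

Final answer: (e^(-6s) - e^(-16s))/s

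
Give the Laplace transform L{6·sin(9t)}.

L{sin(ωt)} = ω/(s² + ω²), so L{sin(9t)} = 9/(s² + 81). Then L{6·sin(9t)} = 6·9/(s² + 81) = 54/(s² + 81)

Final answer: 54/(s² + 81)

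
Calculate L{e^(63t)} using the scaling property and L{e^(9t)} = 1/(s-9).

Using L{f(at)} = (1/a)F(s/a) with a=7 and f(t) = e^(9t): L{e^(63t)} = (1/7) · 1/((s/7)-9) = (1/7) · 7/(s-63) = 1/(s-63)

Final answer: 1/(s-63)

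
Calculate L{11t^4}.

L{t^n} = n!/s^(n+1). So L{11t^4} = 11·4!/s^5 = 264/s^5

Final answer: 264/s^5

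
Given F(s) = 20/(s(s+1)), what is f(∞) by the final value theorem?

f(∞) = lim_{s→0} s·20/(s(s+1)) = lim_{s→0} 20/(s+1) = 20/1 = 20

Final answer: 20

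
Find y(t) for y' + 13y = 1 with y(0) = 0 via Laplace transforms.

sY + 13Y = 1/s. Y = 1/(s(s+13)). Partial fractions: Y = 1/13/s - 1/13/(s+13)

Final answer: y(t) = 1/13(1 - e^(-13t))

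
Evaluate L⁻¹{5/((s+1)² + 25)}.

Form: b/((s-a)² + b²) → e^(at)sin(bt). With a=-1, b=5

Final answer: e^(-t)·sin(5t)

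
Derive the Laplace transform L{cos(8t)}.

L{cos(ωt)} = s/(s² + ω²), so L{cos(8t)} = s/(s² + 64)

Final answer: s/(s² + 64)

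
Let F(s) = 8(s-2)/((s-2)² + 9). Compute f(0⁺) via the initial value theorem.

f(0⁺) = lim_{s→∞} sF(s) = lim_{s→∞} 8s(s-2)/((s-2)² + 9) = 8

Final answer: 8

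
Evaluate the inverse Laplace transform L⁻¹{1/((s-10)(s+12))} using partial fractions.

Decompose: A/(s-10) + B/(s+12). A = 1/22, B = -1/22. f(t) = (e^(10t) - e^(-12t))/22

Final answer: (e^(10t) - e^(-12t))/22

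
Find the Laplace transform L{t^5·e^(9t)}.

L{t^n·e^(at)} = n!/(s-a)^(n+1), so L{t^5·e^(9t)} = 120/(s-9)^6

Final answer: 120/(s-9)^6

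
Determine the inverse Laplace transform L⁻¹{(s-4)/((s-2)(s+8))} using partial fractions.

Using partial fractions, f(t) = (-2e^(2t) + 12e^(-8t))/10

Final answer: (-2e^(2t) + 12e^(-8t))/10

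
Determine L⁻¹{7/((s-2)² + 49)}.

Form: b/((s-a)² + b²) → e^(at)sin(bt). With a=2, b=7

Final answer: e^(2t)·sin(7t)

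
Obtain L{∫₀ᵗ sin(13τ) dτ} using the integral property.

L{∫₀ᵗ f(τ)dτ} = F(s)/s with F(s) = 13/(s² + 169), so the result is (13/(s² + 169))/s = 13/(s(s² + 169))

Final answer: 13/(s(s² + 169))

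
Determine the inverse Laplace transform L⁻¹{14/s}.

L⁻¹{c/s} = c, so L⁻¹{14/s} = 14

Final answer: 14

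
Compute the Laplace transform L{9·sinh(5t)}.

L{sinh(ωt)} = ω/(s² - ω²), so L{sinh(5t)} = 5/(s² - 25). Then L{9·sinh(5t)} = 9·5/(s² - 25) = 45/(s² - 25)

Final answer: 45/(s² - 25)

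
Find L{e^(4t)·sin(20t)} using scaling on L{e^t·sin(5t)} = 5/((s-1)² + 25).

Scaling with a=4: L{e^(4t)·sin(20t)} = (1/4) · 5/((s/4-1)² + 25). Simplifying: 20/((s-4)² + 400)

Final answer: 20/((s-4)² + 400)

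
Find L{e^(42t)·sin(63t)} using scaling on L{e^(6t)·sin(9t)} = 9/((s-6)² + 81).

Scaling with a=7: L{e^(42t)·sin(63t)} = (1/7) · 9/((s/7-6)² + 81). Simplifying: 63/((s-42)² + 3969)

Final answer: 63/((s-42)² + 3969)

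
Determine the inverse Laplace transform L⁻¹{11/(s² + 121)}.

L⁻¹{11/(s² + 121)} = sin(11t)

Final answer: sin(11t)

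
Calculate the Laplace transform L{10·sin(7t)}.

L{sin(ωt)} = ω/(s² + ω²), so L{sin(7t)} = 7/(s² + 49). Then L{10·sin(7t)} = 10·7/(s² + 49) = 70/(s² + 49)

Final answer: 70/(s² + 49)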